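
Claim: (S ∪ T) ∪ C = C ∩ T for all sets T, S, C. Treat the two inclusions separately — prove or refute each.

(⊆) fails; (⊇) holds.

Forward inclusion. This inclusion fails. Take T = {1}, S = ∅, C = ∅; then 1 ∈ (S ∪ T) ∪ C but 1 ∉ C ∩ T.

Reverse inclusion. Let x ∈ C ∩ T. Then either x ∈ T ∩ C and x ∉ S; or x ∈ T ∩ S ∩ C. In each case x ∈ (S ∪ T) ∪ C, so C ∩ T ⊆ (S ∪ T) ∪ C.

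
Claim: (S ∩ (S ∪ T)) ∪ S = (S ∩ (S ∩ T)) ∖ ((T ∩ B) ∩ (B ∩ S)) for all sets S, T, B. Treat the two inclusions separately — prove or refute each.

(⟸) Let x ∈ (S ∩ (S ∩ T)) ∖ ((T ∩ B) ∩ (B ∩ S)). Then x ∈ S ∩ T and x ∉ B, from which x ∈ (S ∩ (S ∪ T)) ∪ S.

(⟹) This inclusion fails. Take S = {1}, T = ∅, B = ∅; then 1 ∈ (S ∩ (S ∪ T)) ∪ S but 1 ∉ (S ∩ (S ∩ T)) ∖ ((T ∩ B) ∩ (B ∩ S)).

Only the reverse inclusion holds.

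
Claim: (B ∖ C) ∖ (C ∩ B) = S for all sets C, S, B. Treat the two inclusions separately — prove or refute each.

(⟹) This inclusion fails. Take C = ∅, S = ∅, B = {1}; then 1 ∈ (B ∖ C) ∖ (C ∩ B) but 1 ∉ S.

(⟸) This inclusion fails. Take C = ∅, S = {1}, B = ∅; then 1 ∈ S but 1 ∉ (B ∖ C) ∖ (C ∩ B).

Neither inclusion holds.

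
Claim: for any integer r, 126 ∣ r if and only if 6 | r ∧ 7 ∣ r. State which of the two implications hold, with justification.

Only the forward direction holds.

(⇒) If 126 ∣ r, write r = 126q. Since 126 = 21·6, r = 6·(21q), so 6 ∣ r; and since 126 = 18·7, r = 7·(18q), so 7 ∣ r.

(⇐) This fails: take r = 42. Both 6 ∣ 42 and 7 ∣ 42, yet 42 is not a multiple of 126 (since 42 = 0·126 + 42), so 126 ∤ 42.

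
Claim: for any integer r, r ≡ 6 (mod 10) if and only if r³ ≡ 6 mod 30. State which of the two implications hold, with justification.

Only the reverse direction holds.

Forward direction. This fails: take r = 16. Then 16 ≡ 6 (mod 10), but 16³ = 4096 ≡ 16 (mod 30), not 6.

Converse. The residues r modulo 30 with r³ ≡ 6 (mod 30) are exactly {6}, and each is ≡ 6 (mod 10).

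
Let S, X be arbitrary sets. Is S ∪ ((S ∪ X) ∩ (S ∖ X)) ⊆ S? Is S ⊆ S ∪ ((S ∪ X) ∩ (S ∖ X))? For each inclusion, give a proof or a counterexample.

(⟹) Let x ∈ S ∪ ((S ∪ X) ∩ (S ∖ X)). Then either x ∈ S and x ∉ X; or x ∈ S ∩ X. In each case x ∈ S, so S ∪ ((S ∪ X) ∩ (S ∖ X)) ⊆ S.

(⟸) Let x ∈ S. Then either x ∈ S and x ∉ X; or x ∈ S ∩ X. In each case x ∈ S ∪ ((S ∪ X) ∩ (S ∖ X)), so S ⊆ S ∪ ((S ∪ X) ∩ (S ∖ X)).

The two sets are equal.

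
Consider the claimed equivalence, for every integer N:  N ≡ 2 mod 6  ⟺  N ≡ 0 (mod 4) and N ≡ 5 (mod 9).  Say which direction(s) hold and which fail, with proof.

Only the converse holds.

(←) If N ≡ 0 (mod 4) and N ≡ 5 (mod 9), then by the Chinese remainder theorem N ≡ 32 (mod 36). Since 32 ≡ 2 (mod 6) and 6 ∣ 36, we get N ≡ 2 (mod 6).

(→) This fails: N = 2 gives 2 ≡ 2 (mod 6) but 2 ≡ 2 (mod 4), so the conjunction on the right does not hold.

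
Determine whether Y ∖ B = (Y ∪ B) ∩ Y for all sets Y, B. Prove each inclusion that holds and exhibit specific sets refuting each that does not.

Forward inclusion. Let x ∈ Y ∖ B. Then x ∈ Y and x ∉ B, from which x ∈ (Y ∪ B) ∩ Y.

Reverse inclusion. This inclusion fails. Take Y = {1}, B = {1}; then 1 ∈ (Y ∪ B) ∩ Y but 1 ∉ Y ∖ B.

(⊆) holds; (⊇) fails.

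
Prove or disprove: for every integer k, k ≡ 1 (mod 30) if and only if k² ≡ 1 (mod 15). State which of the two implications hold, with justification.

(⇒) holds; (⇐) fails.

Forward direction. Suppose k ≡ 1 (mod 30). Then k² ≡ 1² = 1 (mod 30), and since 15 ∣ 30, also k² ≡ 1 (mod 15).

Converse. This fails: take k = 4. Then 4² = 16 ≡ 1 (mod 15), yet 4 ≡ 4 (mod 30), not 1.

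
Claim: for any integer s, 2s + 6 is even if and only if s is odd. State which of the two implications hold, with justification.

[⇐] Suppose s is odd. Since 2 is even, 2s is even for every s, so 2s + 6 has the same parity as 6, which is even. Hence 2s + 6 is even.

[⇒] This fails: take s = 2. Then 2s + 6 = 10, which is even, yet s = 2 is even, not odd.

The forward direction fails; the converse holds.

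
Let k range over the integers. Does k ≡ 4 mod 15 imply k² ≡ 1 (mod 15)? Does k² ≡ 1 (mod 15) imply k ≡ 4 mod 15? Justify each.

Not equivalent: only (⇒) holds.

Converse. This fails: take k = 1. Then 1² = 1 ≡ 1 (mod 15), yet 1 ≡ 1 (mod 15), not 4.

Forward direction. Suppose k ≡ 4 mod 15. Write k = 15j + 4. Then (15j + 4)² = 225j² + 120j + 16 = 15(15j² + 8j + 1) + 1, so k² ≡ 1 (mod 15).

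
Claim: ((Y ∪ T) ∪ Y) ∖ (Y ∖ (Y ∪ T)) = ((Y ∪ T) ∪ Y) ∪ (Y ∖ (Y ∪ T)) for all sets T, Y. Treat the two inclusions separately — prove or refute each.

(⟹) Let x ∈ ((Y ∪ T) ∪ Y) ∖ (Y ∖ (Y ∪ T)). Then either x ∈ T and x ∉ Y; or x ∈ Y and x ∉ T; or x ∈ T ∩ Y. In each case x ∈ ((Y ∪ T) ∪ Y) ∪ (Y ∖ (Y ∪ T)), so ((Y ∪ T) ∪ Y) ∖ (Y ∖ (Y ∪ T)) ⊆ ((Y ∪ T) ∪ Y) ∪ (Y ∖ (Y ∪ T)).

(⟸) Let x ∈ ((Y ∪ T) ∪ Y) ∪ (Y ∖ (Y ∪ T)). Then either x ∈ T and x ∉ Y; or x ∈ Y and x ∉ T; or x ∈ T ∩ Y. In each case x ∈ ((Y ∪ T) ∪ Y) ∖ (Y ∖ (Y ∪ T)), so ((Y ∪ T) ∪ Y) ∪ (Y ∖ (Y ∪ T)) ⊆ ((Y ∪ T) ∪ Y) ∖ (Y ∖ (Y ∪ T)).

Both inclusions hold; the sets are equal.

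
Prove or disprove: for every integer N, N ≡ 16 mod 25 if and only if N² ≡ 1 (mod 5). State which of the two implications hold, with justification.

Not equivalent: only (⇒) holds.

[⇒] Suppose N ≡ 16 (mod 25). Then N² ≡ 16² = 256 (mod 25), and since 5 ∣ 25, also N² ≡ 1 (mod 5).

[⇐] This fails: take N = 1. Then 1² = 1 ≡ 1 (mod 5), yet 1 ≡ 1 (mod 25), not 16.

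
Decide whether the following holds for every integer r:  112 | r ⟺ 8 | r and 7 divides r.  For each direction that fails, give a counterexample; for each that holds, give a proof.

Forward direction. If 112 ∣ r, write r = 112q. Since 112 = 14·8, r = 8·(14q), so 8 ∣ r; and since 112 = 16·7, r = 7·(16q), so 7 ∣ r.

Converse. This fails: take r = 56. Both 8 ∣ 56 and 7 ∣ 56, yet 56 is not a multiple of 112 (since 56 = 0·112 + 56), so 112 ∤ 56.

Not equivalent: only (⇒) holds.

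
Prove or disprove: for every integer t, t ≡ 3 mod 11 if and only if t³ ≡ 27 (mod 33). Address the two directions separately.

Only the reverse direction holds.

Forward direction. This fails: take t = 14. Then 14 ≡ 3 (mod 11), but 14³ = 2744 ≡ 5 (mod 33), not 27.

Converse. The residues r modulo 33 with r³ ≡ 27 (mod 33) are exactly {3}, and each is ≡ 3 (mod 11).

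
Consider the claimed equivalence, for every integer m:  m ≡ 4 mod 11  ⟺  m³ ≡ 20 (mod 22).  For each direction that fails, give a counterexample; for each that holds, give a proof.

Only the reverse direction holds.

(→) This fails: take m = 15. Then 15 ≡ 4 (mod 11), but 15³ = 3375 ≡ 9 (mod 22), not 20.

(←) Conversely, the residues r modulo 22 with r³ ≡ 20 (mod 22) are exactly {4}, and each is ≡ 4 (mod 11).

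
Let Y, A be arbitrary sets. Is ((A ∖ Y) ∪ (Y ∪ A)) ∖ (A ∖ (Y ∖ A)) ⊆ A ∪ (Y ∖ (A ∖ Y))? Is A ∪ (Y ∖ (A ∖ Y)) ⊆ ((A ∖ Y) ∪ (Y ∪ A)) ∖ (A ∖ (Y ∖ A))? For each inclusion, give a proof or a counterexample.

(⊆) holds; (⊇) fails.

Forward inclusion. Let x ∈ ((A ∖ Y) ∪ (Y ∪ A)) ∖ (A ∖ (Y ∖ A)). Then x ∈ Y and x ∉ A, from which x ∈ A ∪ (Y ∖ (A ∖ Y)).

Reverse inclusion. This inclusion fails. Take Y = ∅, A = {1}; then 1 ∈ A ∪ (Y ∖ (A ∖ Y)) but 1 ∉ ((A ∖ Y) ∪ (Y ∪ A)) ∖ (A ∖ (Y ∖ A)).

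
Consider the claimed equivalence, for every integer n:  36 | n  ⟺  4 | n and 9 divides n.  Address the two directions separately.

Both directions hold; the statement is true.

(⇐) Suppose 4 ∣ n and 9 ∣ n. Any common multiple of 4 and 9 is a multiple of their lcm; here gcd(4, 9) = 1, so lcm(4, 9) = 4·9 = 36, so 36 ∣ n.

(⇒) If 36 ∣ n, write n = 36q. Since 36 = 9·4, n = 4·(9q), so 4 ∣ n; and since 36 = 4·9, n = 9·(4q), so 9 ∣ n.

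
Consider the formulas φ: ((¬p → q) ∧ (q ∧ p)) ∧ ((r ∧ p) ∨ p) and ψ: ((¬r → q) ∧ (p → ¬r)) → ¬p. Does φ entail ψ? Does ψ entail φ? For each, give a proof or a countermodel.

(⇒) fails and (⇐) fails.

[⇒] This fails. Under p = T, r = F, q = T, the left side is true but the right side is false.

[⇐] This fails. Under p = F, r = F, q = F, the left side is false but the right side is true.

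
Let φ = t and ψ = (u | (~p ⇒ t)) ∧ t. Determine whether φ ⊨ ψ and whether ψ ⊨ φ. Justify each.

(⇒) Assume the antecedent. If p is true, the antecedent forces (p = T, u = F, t = T) or (p = T, u = T, t = T), and (u | (~p ⇒ t)) ∧ t holds there. If p is false, the antecedent forces (p = F, u = F, t = T) or (p = F, u = T, t = T), and (u | (~p ⇒ t)) ∧ t holds there. Either way (u | (~p ⇒ t)) ∧ t holds.

(⇐) Assume the antecedent. If p is true, the antecedent forces (p = T, u = F, t = T) or (p = T, u = T, t = T), and t holds there. If p is false, the antecedent forces (p = F, u = F, t = T) or (p = F, u = T, t = T), and t holds there. Either way t holds.

Both implications hold.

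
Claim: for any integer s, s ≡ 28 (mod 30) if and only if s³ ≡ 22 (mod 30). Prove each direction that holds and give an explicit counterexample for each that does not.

The biconditional holds.

(→) Suppose s ≡ 28 (mod 30). Write s = 30j + 28. Then (30j + 28)³ = 27000j³ + 75600j² + 70560j + 21952 = 30(900j³ + 2520j² + 2352j + 731) + 22, so s³ ≡ 22 (mod 30).

(←) Conversely, suppose s³ ≡ 22 (mod 30). The only residue r in {0, …, 29} with r³ ≡ 22 (mod 30) is r = 28, so s ≡ 28 (mod 30).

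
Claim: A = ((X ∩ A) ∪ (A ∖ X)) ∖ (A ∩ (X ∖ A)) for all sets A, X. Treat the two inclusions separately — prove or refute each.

The two sets are equal.

Forward inclusion. Let x ∈ A. Then either x ∈ A and x ∉ X; or x ∈ A ∩ X. In each case x ∈ ((X ∩ A) ∪ (A ∖ X)) ∖ (A ∩ (X ∖ A)), so A ⊆ ((X ∩ A) ∪ (A ∖ X)) ∖ (A ∩ (X ∖ A)).

Reverse inclusion. Let x ∈ ((X ∩ A) ∪ (A ∖ X)) ∖ (A ∩ (X ∖ A)). Then either x ∈ A and x ∉ X; or x ∈ A ∩ X. In each case x ∈ A, so ((X ∩ A) ∪ (A ∖ X)) ∖ (A ∩ (X ∖ A)) ⊆ A.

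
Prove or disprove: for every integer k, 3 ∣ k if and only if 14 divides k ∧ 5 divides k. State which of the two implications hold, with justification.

Both directions fail.

[⇒] This fails: take k = 3. Certainly 3 ∣ 3, but 14 ∤ 3.

[⇐] This fails: take k = 70. Both 14 ∣ 70 and 5 ∣ 70, yet 70 is not a multiple of 3 (since 70 = 23·3 + 1), so 3 ∤ 70.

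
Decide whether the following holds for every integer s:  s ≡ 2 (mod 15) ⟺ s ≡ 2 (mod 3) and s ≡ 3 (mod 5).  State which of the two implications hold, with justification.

Neither implication holds.

(⇒) This fails: s = 2 gives 2 ≡ 2 (mod 15) but 2 ≡ 2 (mod 5), so the conjunction on the right does not hold.

(⇐) This fails: s = 8 satisfies both congruences on the right (8 ≡ 2 mod 3 and 8 ≡ 3 mod 5) yet 8 ≡ 8 (mod 15), not 2.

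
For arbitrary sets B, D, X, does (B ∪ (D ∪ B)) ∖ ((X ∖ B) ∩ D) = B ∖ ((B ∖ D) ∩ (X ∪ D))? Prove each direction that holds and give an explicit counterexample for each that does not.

(⊆) fails; (⊇) holds.

(⊆) This inclusion fails. Take B = ∅, D = {1}, X = ∅; then 1 ∈ (B ∪ (D ∪ B)) ∖ ((X ∖ B) ∩ D) but 1 ∉ B ∖ ((B ∖ D) ∩ (X ∪ D)).

(⊇) Let x ∈ B ∖ ((B ∖ D) ∩ (X ∪ D)). Then either x ∈ B and x ∉ D, X; or x ∈ B ∩ D and x ∉ X; or x ∈ B ∩ D ∩ X. In each case x ∈ (B ∪ (D ∪ B)) ∖ ((X ∖ B) ∩ D), so B ∖ ((B ∖ D) ∩ (X ∪ D)) ⊆ (B ∪ (D ∪ B)) ∖ ((X ∖ B) ∩ D).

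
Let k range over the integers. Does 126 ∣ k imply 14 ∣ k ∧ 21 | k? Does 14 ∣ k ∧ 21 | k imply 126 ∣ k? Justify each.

[⇒] If 126 ∣ k, write k = 126q. Since 126 = 9·14, k = 14·(9q), so 14 ∣ k; and since 126 = 6·21, k = 21·(6q), so 21 ∣ k.

[⇐] This fails: take k = 42. Both 14 ∣ 42 and 21 ∣ 42, yet 42 is not a multiple of 126 (since 42 = 0·126 + 42), so 126 ∤ 42.

Not equivalent: only (⇒) holds.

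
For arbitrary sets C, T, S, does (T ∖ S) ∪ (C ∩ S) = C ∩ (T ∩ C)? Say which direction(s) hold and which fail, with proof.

(⟸) Let x ∈ C ∩ (T ∩ C). Then either x ∈ C ∩ T and x ∉ S; or x ∈ C ∩ T ∩ S. In each case x ∈ (T ∖ S) ∪ (C ∩ S), so C ∩ (T ∩ C) ⊆ (T ∖ S) ∪ (C ∩ S).

(⟹) This inclusion fails. Take C = ∅, T = {1}, S = ∅; then 1 ∈ (T ∖ S) ∪ (C ∩ S) but 1 ∉ C ∩ (T ∩ C).

The sets are not equal: only the reverse inclusion holds.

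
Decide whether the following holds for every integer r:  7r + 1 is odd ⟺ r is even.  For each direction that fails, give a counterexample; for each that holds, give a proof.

(→) Suppose 7r + 1 is odd. Since 7 is odd, 7r and r have the same parity, so 7r + 1 ≡ r + 1 (mod 2). As 1 is odd, 7r + 1 is odd exactly when r is even. Thus r is even.

(←) Conversely, suppose r is even; write r = 2j. Then 7r + 1 = 7·(2j) + 1 = 2·7j + 1, which is odd.

Both directions hold; the statement is true.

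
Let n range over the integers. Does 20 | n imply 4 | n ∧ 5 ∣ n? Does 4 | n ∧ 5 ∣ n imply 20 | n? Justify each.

Both implications hold.

(⟸) Suppose 4 ∣ n and 5 ∣ n. Any common multiple of 4 and 5 is a multiple of their lcm; here gcd(4, 5) = 1, so lcm(4, 5) = 4·5 = 20, so 20 ∣ n.

(⟹) If 20 ∣ n, write n = 20q. Since 20 = 5·4, n = 4·(5q), so 4 ∣ n; and since 20 = 4·5, n = 5·(4q), so 5 ∣ n.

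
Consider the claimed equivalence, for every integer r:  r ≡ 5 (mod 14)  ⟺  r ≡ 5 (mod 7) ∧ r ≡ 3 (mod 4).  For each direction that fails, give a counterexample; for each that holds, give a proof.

Only the converse holds.

(⇒) This fails: r = 5 gives 5 ≡ 5 (mod 14) but 5 ≡ 1 (mod 4), so the conjunction on the right does not hold.

(⇐) Conversely, if r ≡ 5 (mod 7) and r ≡ 3 (mod 4), then by the Chinese remainder theorem r ≡ 19 (mod 28). Since 19 ≡ 5 (mod 14) and 14 ∣ 28, we get r ≡ 5 (mod 14).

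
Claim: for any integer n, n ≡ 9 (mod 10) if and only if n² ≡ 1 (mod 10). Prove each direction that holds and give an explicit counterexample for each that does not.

(⇒) holds; (⇐) fails.

[⇒] Suppose n ≡ 9 (mod 10). Write n = 10j + 9. Then (10j + 9)² = 100j² + 180j + 81 = 10(10j² + 18j + 8) + 1, so n² ≡ 1 (mod 10).

[⇐] This fails: take n = 1. Then 1² = 1 ≡ 1 (mod 10), yet 1 ≡ 1 (mod 10), not 9.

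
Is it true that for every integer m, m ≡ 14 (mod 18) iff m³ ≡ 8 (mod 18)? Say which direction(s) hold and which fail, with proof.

(←) This fails: take m = 2. Then 2³ = 8 ≡ 8 (mod 18), yet 2 ≡ 2 (mod 18), not 14.

(→) Suppose m ≡ 14 (mod 18). Write m = 18j + 14. Then (18j + 14)³ = 5832j³ + 13608j² + 10584j + 2744 = 18(324j³ + 756j² + 588j + 152) + 8, so m³ ≡ 8 (mod 18).

Not equivalent: only (⇒) holds.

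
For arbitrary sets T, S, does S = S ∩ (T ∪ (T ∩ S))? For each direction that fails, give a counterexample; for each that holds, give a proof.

(⊆) fails; (⊇) holds.

(⟹) This inclusion fails. Take T = ∅, S = {1}; then 1 ∈ S but 1 ∉ S ∩ (T ∪ (T ∩ S)).

(⟸) Let x ∈ S ∩ (T ∪ (T ∩ S)). Then x ∈ T ∩ S, from which x ∈ S.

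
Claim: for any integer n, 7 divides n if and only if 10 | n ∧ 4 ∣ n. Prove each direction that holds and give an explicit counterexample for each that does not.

Both directions fail.

Forward direction. This fails: take n = 7. Certainly 7 ∣ 7, but 10 ∤ 7.

Converse. This fails: take n = 20. Both 10 ∣ 20 and 4 ∣ 20, yet 20 is not a multiple of 7 (since 20 = 2·7 + 6), so 7 ∤ 20.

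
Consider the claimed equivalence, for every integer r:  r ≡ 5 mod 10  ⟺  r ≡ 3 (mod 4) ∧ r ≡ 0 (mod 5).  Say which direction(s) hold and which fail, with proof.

Only the reverse direction holds.

(⟹) This fails: r = 5 gives 5 ≡ 5 (mod 10) but 5 ≡ 1 (mod 4), so the conjunction on the right does not hold.

(⟸) Conversely, if r ≡ 3 (mod 4) and r ≡ 0 (mod 5), then by the Chinese remainder theorem r ≡ 15 (mod 20). Since 15 ≡ 5 (mod 10) and 10 ∣ 20, we get r ≡ 5 (mod 10).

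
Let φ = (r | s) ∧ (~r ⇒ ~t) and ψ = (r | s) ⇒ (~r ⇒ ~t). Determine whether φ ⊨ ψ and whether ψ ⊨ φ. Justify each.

The forward direction holds; the converse fails.

(→) Assume the antecedent. If r is true, (r | s) ⇒ (~r ⇒ ~t) reduces to true regardless of the other variables. If r is false, the antecedent forces (r = F, t = F, s = T), and (r | s) ⇒ (~r ⇒ ~t) holds there. Either way (r | s) ⇒ (~r ⇒ ~t) holds.

(←) This fails. Under r = F, t = F, s = F, the left side is false but the right side is true.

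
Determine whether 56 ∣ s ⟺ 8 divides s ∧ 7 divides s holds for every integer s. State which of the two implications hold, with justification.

The biconditional holds.

(⟹) If 56 ∣ s, write s = 56q. Since 56 = 7·8, s = 8·(7q), so 8 ∣ s; and since 56 = 8·7, s = 7·(8q), so 7 ∣ s.

(⟸) Suppose 8 ∣ s and 7 ∣ s. Any common multiple of 8 and 7 is a multiple of their lcm; here gcd(8, 7) = 1, so lcm(8, 7) = 8·7 = 56, so 56 ∣ s.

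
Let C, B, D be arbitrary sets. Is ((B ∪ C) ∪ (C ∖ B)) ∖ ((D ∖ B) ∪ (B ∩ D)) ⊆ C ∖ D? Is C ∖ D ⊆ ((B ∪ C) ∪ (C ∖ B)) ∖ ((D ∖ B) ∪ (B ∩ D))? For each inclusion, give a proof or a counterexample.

The sets are not equal: only the reverse inclusion holds.

Forward inclusion. This inclusion fails. Take C = ∅, B = {1}, D = ∅; then 1 ∈ ((B ∪ C) ∪ (C ∖ B)) ∖ ((D ∖ B) ∪ (B ∩ D)) but 1 ∉ C ∖ D.

Reverse inclusion. Let x ∈ C ∖ D. Then either x ∈ C and x ∉ B, D; or x ∈ C ∩ B and x ∉ D. In each case x ∈ ((B ∪ C) ∪ (C ∖ B)) ∖ ((D ∖ B) ∪ (B ∩ D)), so C ∖ D ⊆ ((B ∪ C) ∪ (C ∖ B)) ∖ ((D ∖ B) ∪ (B ∩ D)).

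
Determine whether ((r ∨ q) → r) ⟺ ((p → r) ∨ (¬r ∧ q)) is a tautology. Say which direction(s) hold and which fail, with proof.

(→) This fails. Under r = F, p = T, q = F, the left side is true but the right side is false.

(←) This fails. Under r = F, p = F, q = T, the left side is false but the right side is true.

Neither direction holds.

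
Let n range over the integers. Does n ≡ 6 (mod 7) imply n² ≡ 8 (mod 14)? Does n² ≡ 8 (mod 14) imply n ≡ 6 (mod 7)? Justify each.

(⇒) This fails: take n = 13. Then 13 ≡ 6 (mod 7), but 13² = 169 ≡ 1 (mod 14), not 8.

(⇐) This fails: take n = 8. Then 8² = 64 ≡ 8 (mod 14), yet 8 ≡ 1 (mod 7), not 6.

Neither implication holds.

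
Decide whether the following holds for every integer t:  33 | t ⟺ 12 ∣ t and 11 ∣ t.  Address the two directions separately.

(⟹) This fails: take t = 33. Certainly 33 ∣ 33, but 12 ∤ 33.

(⟸) Suppose 12 ∣ t and 11 ∣ t. Any common multiple of 12 and 11 is a multiple of their lcm; here gcd(12, 11) = 1, so lcm(12, 11) = 12·11 = 132, so 132 ∣ t. Since 33 ∣ 132, it follows that 33 ∣ t.

Not equivalent: only (⇐) holds.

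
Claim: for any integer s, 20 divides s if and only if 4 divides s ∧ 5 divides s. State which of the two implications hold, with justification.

Forward direction. If 20 ∣ s, write s = 20q. Since 20 = 5·4, s = 4·(5q), so 4 ∣ s; and since 20 = 4·5, s = 5·(4q), so 5 ∣ s.

Converse. Suppose 4 ∣ s and 5 ∣ s. Any common multiple of 4 and 5 is a multiple of their lcm; here gcd(4, 5) = 1, so lcm(4, 5) = 4·5 = 20, so 20 ∣ s.

Both directions hold.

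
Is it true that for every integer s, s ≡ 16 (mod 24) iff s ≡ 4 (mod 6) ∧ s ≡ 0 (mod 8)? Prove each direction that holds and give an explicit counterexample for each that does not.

[⇒] Suppose s ≡ 16 (mod 24); write s = 24j + 16. Since 6 ∣ 24, reducing mod 6 gives s ≡ 16 ≡ 4 (mod 6); since 8 ∣ 24, reducing mod 8 gives s ≡ 16 ≡ 0 (mod 8).

[⇐] Conversely, if s ≡ 4 (mod 6) and s ≡ 0 (mod 8), then by the Chinese remainder theorem s ≡ 16 (mod 24). This is exactly s ≡ 16 (mod 24).

The biconditional holds.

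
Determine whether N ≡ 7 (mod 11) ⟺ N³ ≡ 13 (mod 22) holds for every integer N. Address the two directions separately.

(⇐) The residues r modulo 22 with r³ ≡ 13 (mod 22) are exactly {7}, and each is ≡ 7 (mod 11).

(⇒) This fails: take N = 18. Then 18 ≡ 7 (mod 11), but 18³ = 5832 ≡ 2 (mod 22), not 13.

The forward direction fails; the converse holds.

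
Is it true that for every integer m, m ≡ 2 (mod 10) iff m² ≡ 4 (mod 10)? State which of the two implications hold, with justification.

[⇒] Suppose m ≡ 2 (mod 10). Write m = 10j + 2. Then (10j + 2)² = 100j² + 40j + 4 = 10(10j² + 4j) + 4, so m² ≡ 4 (mod 10).

[⇐] This fails: take m = 8. Then 8² = 64 ≡ 4 (mod 10), yet 8 ≡ 8 (mod 10), not 2.

The forward direction holds; the converse fails.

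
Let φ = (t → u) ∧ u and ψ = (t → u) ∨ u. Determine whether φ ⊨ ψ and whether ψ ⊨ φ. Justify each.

(⇒) holds; (⇐) fails.

(⟸) This fails. Under t = F, u = F, the left side is false but the right side is true.

(⟹) Assume the antecedent. If t is true, the antecedent forces (t = T, u = T), and (t → u) ∨ u holds there. If t is false, (t → u) ∨ u reduces to true regardless of the other variables. Either way (t → u) ∨ u holds.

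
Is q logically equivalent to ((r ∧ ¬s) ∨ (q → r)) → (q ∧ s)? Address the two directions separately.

(→) This fails. Under r = T, s = F, q = T, the left side is true but the right side is false.

(←) Assume the antecedent. If r is true, the antecedent forces (r = T, s = T, q = T), and q holds there. If r is false, the antecedent forces (r = F, s = F, q = T) or (r = F, s = T, q = T), and q holds there. Either way q holds.

The forward direction fails; the converse holds.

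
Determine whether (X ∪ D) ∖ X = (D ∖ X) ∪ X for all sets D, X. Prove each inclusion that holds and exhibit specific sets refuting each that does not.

The sets are not equal: only the forward inclusion holds.

(⟹) Let x ∈ (X ∪ D) ∖ X. Then x ∈ D and x ∉ X, from which x ∈ (D ∖ X) ∪ X.

(⟸) This inclusion fails. Take D = ∅, X = {1}; then 1 ∈ (D ∖ X) ∪ X but 1 ∉ (X ∪ D) ∖ X.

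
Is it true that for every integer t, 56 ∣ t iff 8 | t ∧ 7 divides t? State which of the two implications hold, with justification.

[⇒] If 56 ∣ t, write t = 56q. Since 56 = 7·8, t = 8·(7q), so 8 ∣ t; and since 56 = 8·7, t = 7·(8q), so 7 ∣ t.

[⇐] Suppose 8 ∣ t and 7 ∣ t. Any common multiple of 8 and 7 is a multiple of their lcm; here gcd(8, 7) = 1, so lcm(8, 7) = 8·7 = 56, so 56 ∣ t.

Both directions hold; the statement is true.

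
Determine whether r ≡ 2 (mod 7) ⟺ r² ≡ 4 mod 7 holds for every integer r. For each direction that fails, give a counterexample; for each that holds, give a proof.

(⇒) holds; (⇐) fails.

(⇐) This fails: take r = 5. Then 5² = 25 ≡ 4 (mod 7), yet 5 ≡ 5 (mod 7), not 2.

(⇒) Suppose r ≡ 2 (mod 7). Write r = 7j + 2. Then (7j + 2)² = 49j² + 28j + 4 = 7(7j² + 4j) + 4, so r² ≡ 4 (mod 7).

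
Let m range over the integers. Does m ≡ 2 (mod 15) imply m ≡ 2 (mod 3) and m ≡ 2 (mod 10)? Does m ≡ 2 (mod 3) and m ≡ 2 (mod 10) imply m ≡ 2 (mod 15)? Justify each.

(⇒) fails; (⇐) holds.

(⇒) This fails: m = 17 gives 17 ≡ 2 (mod 15) but 17 ≡ 7 (mod 10), so the conjunction on the right does not hold.

(⇐) Conversely, if m ≡ 2 (mod 3) and m ≡ 2 (mod 10), then by the Chinese remainder theorem m ≡ 2 (mod 30). Since 2 ≡ 2 (mod 15) and 15 ∣ 30, we get m ≡ 2 (mod 15).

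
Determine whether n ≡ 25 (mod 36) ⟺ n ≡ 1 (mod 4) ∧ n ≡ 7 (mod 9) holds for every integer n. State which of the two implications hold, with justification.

Forward direction. Suppose n ≡ 25 (mod 36); write n = 36j + 25. Since 4 ∣ 36, reducing mod 4 gives n ≡ 25 ≡ 1 (mod 4); since 9 ∣ 36, reducing mod 9 gives n ≡ 25 ≡ 7 (mod 9).

Converse. If n ≡ 1 (mod 4) and n ≡ 7 (mod 9), then by the Chinese remainder theorem n ≡ 25 (mod 36). This is exactly n ≡ 25 (mod 36).

Both directions hold.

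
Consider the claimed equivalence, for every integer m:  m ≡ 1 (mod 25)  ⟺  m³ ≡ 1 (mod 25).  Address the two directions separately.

Both implications hold.

(→) Suppose m ≡ 1 (mod 25). Write m = 25j + 1. Then (25j + 1)³ = 15625j³ + 1875j² + 75j + 1 = 25(625j³ + 75j² + 3j) + 1, so m³ ≡ 1 (mod 25).

(←) Conversely, suppose m³ ≡ 1 (mod 25). The only residue r in {0, …, 24} with r³ ≡ 1 (mod 25) is r = 1, so m ≡ 1 (mod 25).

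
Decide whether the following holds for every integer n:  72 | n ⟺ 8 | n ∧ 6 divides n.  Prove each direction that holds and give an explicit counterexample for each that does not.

[⇐] This fails: take n = 24. Both 8 ∣ 24 and 6 ∣ 24, yet 24 is not a multiple of 72 (since 24 = 0·72 + 24), so 72 ∤ 24.

[⇒] If 72 ∣ n, write n = 72q. Since 72 = 9·8, n = 8·(9q), so 8 ∣ n; and since 72 = 12·6, n = 6·(12q), so 6 ∣ n.

The forward direction holds; the converse fails.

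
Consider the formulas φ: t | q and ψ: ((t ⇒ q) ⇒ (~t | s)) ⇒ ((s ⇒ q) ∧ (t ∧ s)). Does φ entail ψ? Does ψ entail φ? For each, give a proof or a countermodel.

Only the reverse direction holds.

[⇒] This fails. Under q = T, s = F, t = F, the left side is true but the right side is false.

[⇐] Assume the antecedent. If q is true, t | q reduces to true regardless of the other variables. If q is false, the antecedent cannot hold. Either way t | q holds.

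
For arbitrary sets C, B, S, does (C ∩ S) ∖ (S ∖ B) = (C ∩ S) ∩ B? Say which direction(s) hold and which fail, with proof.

Reverse inclusion. Let x ∈ (C ∩ S) ∩ B. Then x ∈ C ∩ B ∩ S, from which x ∈ (C ∩ S) ∖ (S ∖ B).

Forward inclusion. Let x ∈ (C ∩ S) ∖ (S ∖ B). Then x ∈ C ∩ B ∩ S, from which x ∈ (C ∩ S) ∩ B.

Both inclusions hold.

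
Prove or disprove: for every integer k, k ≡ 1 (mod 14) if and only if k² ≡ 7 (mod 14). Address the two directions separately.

(⇒) fails and (⇐) fails.

(⇒) This fails: take k = 1. Then 1 ≡ 1 (mod 14), but 1² = 1 ≡ 1 (mod 14), not 7.

(⇐) This fails: take k = 7. Then 7² = 49 ≡ 7 (mod 14), yet 7 ≡ 7 (mod 14), not 1.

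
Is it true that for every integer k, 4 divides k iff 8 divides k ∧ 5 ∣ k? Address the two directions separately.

Only the converse holds.

(←) Suppose 8 ∣ k and 5 ∣ k. Any common multiple of 8 and 5 is a multiple of their lcm; here gcd(8, 5) = 1, so lcm(8, 5) = 8·5 = 40, so 40 ∣ k. Since 4 ∣ 40, it follows that 4 ∣ k.

(→) This fails: take k = 4. Certainly 4 ∣ 4, but 8 ∤ 4.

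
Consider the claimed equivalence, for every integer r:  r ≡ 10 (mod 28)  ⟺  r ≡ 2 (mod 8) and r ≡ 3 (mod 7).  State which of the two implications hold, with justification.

(←) If r ≡ 2 (mod 8) and r ≡ 3 (mod 7), then by the Chinese remainder theorem r ≡ 10 (mod 56). Since 10 ≡ 10 (mod 28) and 28 ∣ 56, we get r ≡ 10 (mod 28).

(→) This fails: r = 38 gives 38 ≡ 10 (mod 28) but 38 ≡ 6 (mod 8), so the conjunction on the right does not hold.

Only the converse holds.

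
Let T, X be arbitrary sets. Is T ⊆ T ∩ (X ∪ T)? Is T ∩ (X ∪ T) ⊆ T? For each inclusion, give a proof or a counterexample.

(⟹) Let x ∈ T. Then either x ∈ T and x ∉ X; or x ∈ T ∩ X. In each case x ∈ T ∩ (X ∪ T), so T ⊆ T ∩ (X ∪ T).

(⟸) Let x ∈ T ∩ (X ∪ T). Then either x ∈ T and x ∉ X; or x ∈ T ∩ X. In each case x ∈ T, so T ∩ (X ∪ T) ⊆ T.

Both inclusions hold.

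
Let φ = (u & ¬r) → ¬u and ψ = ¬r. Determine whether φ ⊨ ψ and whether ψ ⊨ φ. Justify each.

Neither direction holds.

[⇒] This fails. Under r = T, u = F, the left side is true but the right side is false.

[⇐] This fails. Under r = F, u = T, the left side is false but the right side is true.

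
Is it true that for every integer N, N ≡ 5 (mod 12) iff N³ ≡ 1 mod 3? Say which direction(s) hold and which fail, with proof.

Both directions fail.

(→) This fails: take N = 5. Then 5 ≡ 5 (mod 12), but 5³ = 125 ≡ 2 (mod 3), not 1.

(←) This fails: take N = 1. Then 1³ = 1 ≡ 1 (mod 3), yet 1 ≡ 1 (mod 12), not 5.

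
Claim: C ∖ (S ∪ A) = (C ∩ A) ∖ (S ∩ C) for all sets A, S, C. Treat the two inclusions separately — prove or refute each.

Forward inclusion. This inclusion fails. Take A = ∅, S = ∅, C = {1}; then 1 ∈ C ∖ (S ∪ A) but 1 ∉ (C ∩ A) ∖ (S ∩ C).

Reverse inclusion. This inclusion fails. Take A = {1}, S = ∅, C = {1}; then 1 ∈ (C ∩ A) ∖ (S ∩ C) but 1 ∉ C ∖ (S ∪ A).

Both inclusions fail.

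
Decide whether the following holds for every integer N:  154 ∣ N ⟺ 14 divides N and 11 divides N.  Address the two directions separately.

The biconditional holds.

(→) If 154 ∣ N, write N = 154q. Since 154 = 11·14, N = 14·(11q), so 14 ∣ N; and since 154 = 14·11, N = 11·(14q), so 11 ∣ N.

(←) Suppose 14 ∣ N and 11 ∣ N. Any common multiple of 14 and 11 is a multiple of their lcm; here gcd(14, 11) = 1, so lcm(14, 11) = 14·11 = 154, so 154 ∣ N.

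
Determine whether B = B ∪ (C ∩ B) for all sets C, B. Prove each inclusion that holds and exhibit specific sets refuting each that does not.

Forward inclusion. Let x ∈ B. Then either x ∈ B and x ∉ C; or x ∈ C ∩ B. In each case x ∈ B ∪ (C ∩ B), so B ⊆ B ∪ (C ∩ B).

Reverse inclusion. Let x ∈ B ∪ (C ∩ B). Then either x ∈ B and x ∉ C; or x ∈ C ∩ B. In each case x ∈ B, so B ∪ (C ∩ B) ⊆ B.

Both inclusions hold.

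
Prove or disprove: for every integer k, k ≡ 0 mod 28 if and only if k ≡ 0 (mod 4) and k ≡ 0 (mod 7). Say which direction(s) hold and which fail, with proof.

Forward direction. Suppose k ≡ 0 (mod 28); write k = 28j + 0. Since 4 ∣ 28, reducing mod 4 gives k ≡ 0 (mod 4); since 7 ∣ 28, reducing mod 7 gives k ≡ 0 (mod 7).

Converse. If k ≡ 0 (mod 4) and k ≡ 0 (mod 7), then by the Chinese remainder theorem k ≡ 0 (mod 28). This is exactly k ≡ 0 (mod 28).

Both directions hold; the statement is true.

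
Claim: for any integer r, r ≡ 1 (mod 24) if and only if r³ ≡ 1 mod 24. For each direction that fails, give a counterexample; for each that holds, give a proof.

(⟸) Suppose r³ ≡ 1 (mod 24). The only residue r in {0, …, 23} with r³ ≡ 1 (mod 24) is r = 1, so r ≡ 1 (mod 24).

(⟹) Suppose r ≡ 1 (mod 24). Write r = 24j + 1. Then (24j + 1)³ = 13824j³ + 1728j² + 72j + 1 = 24(576j³ + 72j² + 3j) + 1, so r³ ≡ 1 (mod 24).

Equivalent; both directions hold.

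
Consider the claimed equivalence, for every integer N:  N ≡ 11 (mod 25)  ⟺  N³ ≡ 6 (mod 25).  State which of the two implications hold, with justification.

Both implications hold.

[⇒] Suppose N ≡ 11 (mod 25). Write N = 25j + 11. Then (25j + 11)³ = 15625j³ + 20625j² + 9075j + 1331 = 25(625j³ + 825j² + 363j + 53) + 6, so N³ ≡ 6 (mod 25).

[⇐] Conversely, suppose N³ ≡ 6 (mod 25). The only residue r in {0, …, 24} with r³ ≡ 6 (mod 25) is r = 11, so N ≡ 11 (mod 25).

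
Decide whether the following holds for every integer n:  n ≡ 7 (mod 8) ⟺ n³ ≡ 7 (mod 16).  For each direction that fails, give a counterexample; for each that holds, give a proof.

(→) This fails: take n = 15. Then 15 ≡ 7 (mod 8), but 15³ = 3375 ≡ 15 (mod 16), not 7.

(←) Conversely, the residues r modulo 16 with r³ ≡ 7 (mod 16) are exactly {7}, and each is ≡ 7 (mod 8).

Only the reverse direction holds.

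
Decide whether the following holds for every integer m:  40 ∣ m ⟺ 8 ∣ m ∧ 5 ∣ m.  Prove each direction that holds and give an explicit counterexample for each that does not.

Both directions hold; the statement is true.

(←) Suppose 8 ∣ m and 5 ∣ m. Any common multiple of 8 and 5 is a multiple of their lcm; here gcd(8, 5) = 1, so lcm(8, 5) = 8·5 = 40, so 40 ∣ m.

(→) If 40 ∣ m, write m = 40q. Since 40 = 5·8, m = 8·(5q), so 8 ∣ m; and since 40 = 8·5, m = 5·(8q), so 5 ∣ m.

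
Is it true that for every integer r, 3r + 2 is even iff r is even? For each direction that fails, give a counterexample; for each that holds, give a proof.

Both directions hold.

[⇒] Suppose 3r + 2 is even. Since 3 is odd, 3r and r have the same parity, so 3r + 2 ≡ r + 2 (mod 2). As 2 is even, 3r + 2 is even exactly when r is even. Thus r is even.

[⇐] Conversely, suppose r is even; write r = 2j. Then 3r + 2 = 3·(2j) + 2 = 2·3j + 2, which is even.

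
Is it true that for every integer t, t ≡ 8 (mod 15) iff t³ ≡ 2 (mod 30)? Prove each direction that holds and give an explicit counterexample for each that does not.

Converse. The residues r modulo 30 with r³ ≡ 2 (mod 30) are exactly {8}, and each is ≡ 8 (mod 15).

Forward direction. This fails: take t = 23. Then 23 ≡ 8 (mod 15), but 23³ = 12167 ≡ 17 (mod 30), not 2.

Only the reverse direction holds.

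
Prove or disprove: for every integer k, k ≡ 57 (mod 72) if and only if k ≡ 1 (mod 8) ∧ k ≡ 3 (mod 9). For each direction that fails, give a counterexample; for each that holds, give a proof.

Both directions hold.

(⇒) Suppose k ≡ 57 (mod 72); write k = 72j + 57. Since 8 ∣ 72, reducing mod 8 gives k ≡ 57 ≡ 1 (mod 8); since 9 ∣ 72, reducing mod 9 gives k ≡ 57 ≡ 3 (mod 9).

(⇐) Conversely, if k ≡ 1 (mod 8) and k ≡ 3 (mod 9), then by the Chinese remainder theorem k ≡ 57 (mod 72). This is exactly k ≡ 57 (mod 72).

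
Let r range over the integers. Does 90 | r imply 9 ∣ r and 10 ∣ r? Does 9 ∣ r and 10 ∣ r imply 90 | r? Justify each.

(→) If 90 ∣ r, write r = 90q. Since 90 = 10·9, r = 9·(10q), so 9 ∣ r; and since 90 = 9·10, r = 10·(9q), so 10 ∣ r.

(←) Suppose 9 ∣ r and 10 ∣ r. Any common multiple of 9 and 10 is a multiple of their lcm; here gcd(9, 10) = 1, so lcm(9, 10) = 9·10 = 90, so 90 ∣ r.

Equivalent; both directions hold.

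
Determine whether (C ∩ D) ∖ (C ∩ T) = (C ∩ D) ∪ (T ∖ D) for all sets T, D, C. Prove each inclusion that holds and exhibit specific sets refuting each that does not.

Forward inclusion. Let x ∈ (C ∩ D) ∖ (C ∩ T). Then x ∈ D ∩ C and x ∉ T, from which x ∈ (C ∩ D) ∪ (T ∖ D).

Reverse inclusion. This inclusion fails. Take T = {1}, D = ∅, C = ∅; then 1 ∈ (C ∩ D) ∪ (T ∖ D) but 1 ∉ (C ∩ D) ∖ (C ∩ T).

The sets are not equal: only the forward inclusion holds.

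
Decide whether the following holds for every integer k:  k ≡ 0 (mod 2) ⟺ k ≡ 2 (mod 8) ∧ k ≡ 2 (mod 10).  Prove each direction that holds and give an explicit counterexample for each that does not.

(⟹) This fails: k = 0 gives 0 ≡ 0 (mod 2) but 0 ≡ 0 (mod 8), so the conjunction on the right does not hold.

(⟸) Conversely, if k ≡ 2 (mod 8) and k ≡ 2 (mod 10), then by the Chinese remainder theorem k ≡ 2 (mod 40). Since 2 ≡ 0 (mod 2) and 2 ∣ 40, we get k ≡ 0 (mod 2).

Not equivalent: only (⇐) holds.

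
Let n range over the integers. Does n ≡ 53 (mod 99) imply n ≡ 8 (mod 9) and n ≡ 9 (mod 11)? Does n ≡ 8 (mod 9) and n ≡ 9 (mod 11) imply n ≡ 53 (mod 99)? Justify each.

(⟸) If n ≡ 8 (mod 9) and n ≡ 9 (mod 11), then by the Chinese remainder theorem n ≡ 53 (mod 99). This is exactly n ≡ 53 (mod 99).

(⟹) Suppose n ≡ 53 (mod 99); write n = 99j + 53. Since 9 ∣ 99, reducing mod 9 gives n ≡ 53 ≡ 8 (mod 9); since 11 ∣ 99, reducing mod 11 gives n ≡ 53 ≡ 9 (mod 11).

Both directions hold.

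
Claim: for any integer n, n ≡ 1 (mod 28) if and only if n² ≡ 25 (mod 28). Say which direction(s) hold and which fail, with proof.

Neither direction holds.

(→) This fails: take n = 1. Then 1 ≡ 1 (mod 28), but 1² = 1 ≡ 1 (mod 28), not 25.

(←) This fails: take n = 5. Then 5² = 25 ≡ 25 (mod 28), yet 5 ≡ 5 (mod 28), not 1.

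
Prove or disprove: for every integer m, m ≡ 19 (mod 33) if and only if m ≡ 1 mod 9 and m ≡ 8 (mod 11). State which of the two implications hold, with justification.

Only the reverse direction holds.

[⇒] This fails: m = 52 gives 52 ≡ 19 (mod 33) but 52 ≡ 7 (mod 9), so the conjunction on the right does not hold.

[⇐] Conversely, if m ≡ 1 (mod 9) and m ≡ 8 (mod 11), then by the Chinese remainder theorem m ≡ 19 (mod 99). Since 19 ≡ 19 (mod 33) and 33 ∣ 99, we get m ≡ 19 (mod 33).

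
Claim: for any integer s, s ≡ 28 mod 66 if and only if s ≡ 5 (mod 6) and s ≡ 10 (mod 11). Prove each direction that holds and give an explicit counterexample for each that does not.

(→) This fails: s = 28 gives 28 ≡ 28 (mod 66) but 28 ≡ 4 (mod 6), so the conjunction on the right does not hold.

(←) This fails: s = 65 satisfies both congruences on the right (65 ≡ 5 mod 6 and 65 ≡ 10 mod 11) yet 65 ≡ 65 (mod 66), not 28.

Neither implication holds.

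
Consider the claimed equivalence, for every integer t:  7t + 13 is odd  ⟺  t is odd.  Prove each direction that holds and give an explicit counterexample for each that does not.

Neither implication holds.

(→) This fails: t = 0 gives 7t + 13 = 13, which is odd, but 0 is even, not odd.

(←) This also fails: t = 1 is odd, but 7t + 13 = 20 is even, not odd.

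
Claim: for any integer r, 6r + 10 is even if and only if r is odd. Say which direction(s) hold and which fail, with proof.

[⇒] This fails: take r = 0. Then 6r + 10 = 10, which is even, yet r = 0 is even, not odd.

[⇐] Suppose r is odd. Since 6 is even, 6r is even for every r, so 6r + 10 has the same parity as 10, which is even. Hence 6r + 10 is even.

Only the reverse direction holds.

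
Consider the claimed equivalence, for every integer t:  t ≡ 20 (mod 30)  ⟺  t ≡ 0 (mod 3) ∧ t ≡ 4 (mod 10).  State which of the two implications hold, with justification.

Neither implication holds.

(⟹) This fails: t = 20 gives 20 ≡ 20 (mod 30) but 20 ≡ 2 (mod 3), so the conjunction on the right does not hold.

(⟸) This fails: t = 24 satisfies both congruences on the right (24 ≡ 0 mod 3 and 24 ≡ 4 mod 10) yet 24 ≡ 24 (mod 30), not 20.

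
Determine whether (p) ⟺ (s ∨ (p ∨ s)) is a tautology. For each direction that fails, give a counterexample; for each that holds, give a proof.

(→) Assume the antecedent. If s is true, s ∨ (p ∨ s) reduces to true regardless of the other variables. If s is false, the antecedent forces (s = F, p = T), and s ∨ (p ∨ s) holds there. Either way s ∨ (p ∨ s) holds.

(←) This fails. Under s = T, p = F, the left side is false but the right side is true.

(⇒) holds; (⇐) fails.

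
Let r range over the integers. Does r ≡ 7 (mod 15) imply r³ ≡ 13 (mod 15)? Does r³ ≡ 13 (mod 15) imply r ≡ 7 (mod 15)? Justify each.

(→) Suppose r ≡ 7 (mod 15). Write r = 15j + 7. Then (15j + 7)³ = 3375j³ + 4725j² + 2205j + 343 = 15(225j³ + 315j² + 147j + 22) + 13, so r³ ≡ 13 (mod 15).

(←) Conversely, suppose r³ ≡ 13 (mod 15). The only residue r in {0, …, 14} with r³ ≡ 13 (mod 15) is r = 7, so r ≡ 7 (mod 15).

The biconditional holds.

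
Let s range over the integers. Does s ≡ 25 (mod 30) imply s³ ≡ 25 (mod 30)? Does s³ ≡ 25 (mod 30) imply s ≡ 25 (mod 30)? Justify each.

[⇒] Suppose s ≡ 25 (mod 30). Write s = 30j + 25. Then (30j + 25)³ = 27000j³ + 67500j² + 56250j + 15625 = 30(900j³ + 2250j² + 1875j + 520) + 25, so s³ ≡ 25 (mod 30).

[⇐] Conversely, suppose s³ ≡ 25 (mod 30). The only residue r in {0, …, 29} with r³ ≡ 25 (mod 30) is r = 25, so s ≡ 25 (mod 30).

The biconditional holds.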